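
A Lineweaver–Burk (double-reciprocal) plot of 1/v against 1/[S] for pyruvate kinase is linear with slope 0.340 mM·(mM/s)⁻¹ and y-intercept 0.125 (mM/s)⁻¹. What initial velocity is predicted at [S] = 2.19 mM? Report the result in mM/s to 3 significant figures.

The y-intercept is 1/Vmax, so Vmax = 1/0.125 = 8.00 mM/s.
The slope is Km/Vmax, so Km = 0.340 × 8.00 = 2.72 mM.
Then v = 8.00 × 2.19/(2.72 + 2.19) = 3.57 mM/s.

3.57 mM/s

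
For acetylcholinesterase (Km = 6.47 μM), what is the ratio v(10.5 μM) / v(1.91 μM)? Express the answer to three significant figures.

2.71

Since Vmax cancels, v₂/v₁ = [S]₂(Km+[S]₁) / [S]₁(Km+[S]₂).
= 10.5×(6.47+1.91) / (1.91×(6.47+10.5)) = 87.99/32.41 = 2.71.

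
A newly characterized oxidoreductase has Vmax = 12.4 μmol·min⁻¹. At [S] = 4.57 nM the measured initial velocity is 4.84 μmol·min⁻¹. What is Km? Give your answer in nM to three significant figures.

7.14 nM

v/Vmax = 4.84/12.4 = 0.3903 = [S]/(Km+[S]).
So Km + [S] = [S]/0.3903 = 11.71 nM, giving Km = 11.71 − 4.57 = 7.14 nM.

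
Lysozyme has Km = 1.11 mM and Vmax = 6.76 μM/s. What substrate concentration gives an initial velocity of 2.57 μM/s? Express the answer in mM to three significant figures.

The required fractional saturation is v/Vmax = 2.57/6.76 = 0.3802.
Then [S]/(Km+[S]) = 0.3802 ⇒ [S] = 1.11 × 0.3802/(1 − 0.3802) = 0.681 mM.

0.681 mM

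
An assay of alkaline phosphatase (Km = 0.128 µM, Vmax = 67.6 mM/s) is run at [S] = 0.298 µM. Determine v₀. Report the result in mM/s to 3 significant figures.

[S]/(Km+[S]) = 0.298/0.4260 = 0.6995, the fractional saturation.
v = 0.6995 × Vmax = 0.6995 × 67.6 = 47.3 mM/s.

47.3 mM/s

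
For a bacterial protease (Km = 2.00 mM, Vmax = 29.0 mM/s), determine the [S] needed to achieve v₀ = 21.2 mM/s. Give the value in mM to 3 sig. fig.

5.44 mM

Rearranging v = Vmax[S]/(Km+[S]) gives [S] = Km·v/(Vmax − v).
[S] = 2.00 × 21.2 / (29.0 − 21.2) = 42.40/7.800 = 5.44 mM.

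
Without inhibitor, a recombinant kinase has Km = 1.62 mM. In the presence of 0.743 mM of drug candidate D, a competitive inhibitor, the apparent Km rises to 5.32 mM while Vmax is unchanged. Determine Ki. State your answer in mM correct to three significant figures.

Competitive: Km,app = α·Km with α = 1 + [I]/Ki.
α = Km,app/Km = 5.32/1.62 = 3.284.
Since α = 1 + [I]/Ki, [I]/Ki = 3.284 − 1 = 2.284 and Ki = 0.743/2.284 = 0.325 mM.

0.325 mM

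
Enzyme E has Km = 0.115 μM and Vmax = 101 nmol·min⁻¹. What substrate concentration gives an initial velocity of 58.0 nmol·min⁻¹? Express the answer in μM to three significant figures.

0.155 μM

The required fractional saturation is v/Vmax = 58.0/101 = 0.5743.
Then [S]/(Km+[S]) = 0.5743 ⇒ [S] = 0.115 × 0.5743/(1 − 0.5743) = 0.155 μM.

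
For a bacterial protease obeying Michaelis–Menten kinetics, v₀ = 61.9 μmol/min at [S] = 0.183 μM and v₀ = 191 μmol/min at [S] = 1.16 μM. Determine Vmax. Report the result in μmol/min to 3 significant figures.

313 μmol/min

In reciprocal form, 1/v = (Km/Vmax)·(1/[S]) + 1/Vmax. The two points give (1/[S], 1/v) = (5.464, 0.01616) and (0.8621, 0.005236).
Slope = (0.01616 − 0.005236)/(5.464 − 0.8621) = 0.002373; intercept = 0.01616 − 0.002373×5.464 = 0.003190.
Vmax = 1/intercept = 313 μmol/min; Km = slope × Vmax = 0.002373 × 313 = 0.744 μM.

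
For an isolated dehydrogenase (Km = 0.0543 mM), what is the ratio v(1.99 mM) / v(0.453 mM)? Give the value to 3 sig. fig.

The fractional saturations are [S]/(Km+[S]) = 0.453/0.5073 = 0.8930 and 1.99/2.044 = 0.9734.
v₂/v₁ is just their ratio: 0.9734/0.8930 = 1.09.

1.09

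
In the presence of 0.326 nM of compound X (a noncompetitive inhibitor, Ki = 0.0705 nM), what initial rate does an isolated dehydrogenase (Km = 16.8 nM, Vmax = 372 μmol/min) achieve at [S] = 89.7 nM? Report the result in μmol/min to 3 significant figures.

α = 1 + [I]/Ki = 1 + 0.326/0.0705 = 5.624.
For a noncompetitive inhibitor, Vmax is reduced to Vmax/α while Km is unchanged: Km,app = 16.8 nM, Vmax,app = 66.1 μmol/min.
v = Vmax,app·[S]/(Km,app + [S]) = 66.1 × 89.7/(16.8 + 89.7) = 55.7 μmol/min.

55.7 μmol/min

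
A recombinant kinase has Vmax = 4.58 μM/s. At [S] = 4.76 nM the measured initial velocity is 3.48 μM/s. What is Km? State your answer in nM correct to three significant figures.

v/Vmax = 3.48/4.58 = 0.7598 = [S]/(Km+[S]).
So Km + [S] = [S]/0.7598 = 6.265 nM, giving Km = 6.265 − 4.76 = 1.50 nM.

1.50 nM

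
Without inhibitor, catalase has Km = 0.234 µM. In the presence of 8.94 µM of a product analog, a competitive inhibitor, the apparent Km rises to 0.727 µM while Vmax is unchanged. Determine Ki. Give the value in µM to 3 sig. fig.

Competitive: Km,app = α·Km with α = 1 + [I]/Ki.
α = Km,app/Km = 0.727/0.234 = 3.107.
Ki = [I]/(α − 1) = 8.94/2.107 = 4.24 µM.

4.24 µM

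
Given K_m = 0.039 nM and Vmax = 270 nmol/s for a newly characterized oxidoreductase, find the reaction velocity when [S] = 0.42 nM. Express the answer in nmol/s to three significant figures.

247 nmol/s

v = Vmax·[S]/(Km + [S]) = 270 × 0.42 / (0.039 + 0.42)
  = 113.4 / 0.4590 = 247 nmol/s.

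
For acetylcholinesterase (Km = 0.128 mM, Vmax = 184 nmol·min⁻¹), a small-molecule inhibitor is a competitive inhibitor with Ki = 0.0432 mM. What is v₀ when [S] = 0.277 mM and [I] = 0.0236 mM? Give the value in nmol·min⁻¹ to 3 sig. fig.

107 nmol·min⁻¹

With α = 1 + [I]/Ki = 1 + 0.0236/0.0432 = 1.546, the competitive rate law is v = Vmax[S] / (αKm + [S]).
v = 184×0.277 / (1.546×0.128 + 0.277) = 50.97/0.4749 = 107 nmol·min⁻¹.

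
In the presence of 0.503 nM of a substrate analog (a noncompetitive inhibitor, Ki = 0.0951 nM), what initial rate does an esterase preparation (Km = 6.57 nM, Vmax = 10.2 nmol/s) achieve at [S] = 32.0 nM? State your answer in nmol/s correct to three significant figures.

With α = 1 + [I]/Ki = 1 + 0.503/0.0951 = 6.289, the noncompetitive rate law is v = (Vmax/α)·[S] / (Km + [S]).
v = (10.2/6.289)×32.0 / (6.57 + 32.0) = 51.90/38.57 = 1.35 nmol/s.

1.35 nmol/s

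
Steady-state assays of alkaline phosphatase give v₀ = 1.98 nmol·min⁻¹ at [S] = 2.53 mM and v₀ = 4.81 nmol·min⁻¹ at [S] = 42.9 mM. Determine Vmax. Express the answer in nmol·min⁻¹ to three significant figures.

5.28 nmol·min⁻¹

From v = Vmax[S]/(Km+[S]), each point gives Vmax = v(Km+[S])/[S].
Equating: 1.98(Km+2.53)/2.53 = 4.81(Km+42.9)/42.9.
0.7826·Km + 1.98 = 0.1121·Km + 4.81, so (0.7826 − 0.1121)·Km = 4.81 − 1.98.
Km = 2.830/0.6705 = 4.22 mM; then Vmax = 1.98(4.22+2.53)/2.53 = 5.28 nmol·min⁻¹.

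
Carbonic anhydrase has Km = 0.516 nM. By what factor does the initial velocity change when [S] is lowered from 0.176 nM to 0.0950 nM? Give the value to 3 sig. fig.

The fractional saturations are [S]/(Km+[S]) = 0.176/0.6920 = 0.2543 and 0.0950/0.6110 = 0.1555.
v₂/v₁ is just their ratio: 0.1555/0.2543 = 0.611.

0.611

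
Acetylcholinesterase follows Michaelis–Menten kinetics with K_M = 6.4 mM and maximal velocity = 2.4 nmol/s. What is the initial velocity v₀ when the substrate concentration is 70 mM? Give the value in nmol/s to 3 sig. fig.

v = Vmax·[S]/(Km + [S]) = 2.4 × 70 / (6.4 + 70)
  = 168.0 / 76.40 = 2.20 nmol/s.

2.20 nmol/s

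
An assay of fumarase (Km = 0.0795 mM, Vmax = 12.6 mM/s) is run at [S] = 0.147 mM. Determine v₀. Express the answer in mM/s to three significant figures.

8.18 mM/s

[S]/(Km+[S]) = 0.147/0.2265 = 0.6490, the fractional saturation.
v = 0.6490 × Vmax = 0.6490 × 12.6 = 8.18 mM/s.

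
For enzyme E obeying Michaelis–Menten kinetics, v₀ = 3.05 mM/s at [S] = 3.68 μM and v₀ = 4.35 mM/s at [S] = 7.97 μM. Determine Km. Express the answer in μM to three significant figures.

4.59 μM

In reciprocal form, 1/v = (Km/Vmax)·(1/[S]) + 1/Vmax. The two points give (1/[S], 1/v) = (0.2717, 0.3279) and (0.1255, 0.2299).
Slope = (0.3279 − 0.2299)/(0.2717 − 0.1255) = 0.6699; intercept = 0.3279 − 0.6699×0.2717 = 0.1458.
Vmax = 1/intercept = 6.86 mM/s; Km = slope × Vmax = 0.6699 × 6.86 = 4.59 μM.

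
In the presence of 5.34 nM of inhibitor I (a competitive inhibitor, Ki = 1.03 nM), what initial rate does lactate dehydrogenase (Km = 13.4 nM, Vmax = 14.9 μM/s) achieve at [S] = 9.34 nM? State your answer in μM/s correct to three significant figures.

1.51 μM/s

α = 1 + [I]/Ki = 1 + 5.34/1.03 = 6.184.
For a competitive inhibitor, Vmax is unchanged and the apparent Km becomes α·Km: Km,app = 82.9 nM, Vmax,app = 14.9 μM/s.
v = Vmax,app·[S]/(Km,app + [S]) = 14.9 × 9.34/(82.9 + 9.34) = 1.51 μM/s.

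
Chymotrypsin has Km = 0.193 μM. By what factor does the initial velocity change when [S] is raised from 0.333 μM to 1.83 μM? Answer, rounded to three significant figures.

Since Vmax cancels, v₂/v₁ = [S]₂(Km+[S]₁) / [S]₁(Km+[S]₂).
= 1.83×(0.193+0.333) / (0.333×(0.193+1.83)) = 0.9626/0.6737 = 1.43.

1.43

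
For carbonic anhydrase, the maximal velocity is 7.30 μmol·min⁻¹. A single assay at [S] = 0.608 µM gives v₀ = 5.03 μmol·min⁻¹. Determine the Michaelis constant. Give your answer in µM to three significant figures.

From v = Vmax[S]/(Km+[S]), Km = [S](Vmax − v)/v.
Km = 0.608 × (7.30 − 5.03) / 5.03 = 1.380/5.03 = 0.274 µM.

0.274 µM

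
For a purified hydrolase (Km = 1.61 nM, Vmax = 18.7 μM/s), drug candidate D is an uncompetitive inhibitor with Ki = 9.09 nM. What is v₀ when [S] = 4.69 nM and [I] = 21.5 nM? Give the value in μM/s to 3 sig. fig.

α = 1 + [I]/Ki = 1 + 21.5/9.09 = 3.365.
For an uncompetitive inhibitor, both parameters are divided by α, giving Vmax/α and Km/α: Km,app = 0.478 nM, Vmax,app = 5.56 μM/s.
v = Vmax,app·[S]/(Km,app + [S]) = 5.56 × 4.69/(0.478 + 4.69) = 5.04 μM/s.

5.04 μM/s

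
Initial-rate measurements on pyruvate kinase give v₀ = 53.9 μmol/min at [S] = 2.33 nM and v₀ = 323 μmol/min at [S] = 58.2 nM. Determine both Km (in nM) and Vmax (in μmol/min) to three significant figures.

From v = Vmax[S]/(Km+[S]), each point gives Vmax = v(Km+[S])/[S].
Equating: 53.9(Km+2.33)/2.33 = 323(Km+58.2)/58.2.
23.13·Km + 53.9 = 5.550·Km + 323, so (23.13 − 5.550)·Km = 323 − 53.9.
Km = 269.1/17.58 = 15.3 nM; then Vmax = 53.9(15.3+2.33)/2.33 = 408 μmol/min.

Km = 15.3 nM; Vmax = 408 μmol/min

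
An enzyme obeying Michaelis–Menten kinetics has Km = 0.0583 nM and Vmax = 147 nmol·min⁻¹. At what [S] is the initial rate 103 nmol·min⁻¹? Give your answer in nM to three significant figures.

The required fractional saturation is v/Vmax = 103/147 = 0.7007.
Then [S]/(Km+[S]) = 0.7007 ⇒ [S] = 0.0583 × 0.7007/(1 − 0.7007) = 0.136 nM.

0.136 nM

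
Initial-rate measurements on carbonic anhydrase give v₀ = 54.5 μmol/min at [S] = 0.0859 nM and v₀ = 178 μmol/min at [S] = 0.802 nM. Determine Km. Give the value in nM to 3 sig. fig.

In reciprocal form, 1/v = (Km/Vmax)·(1/[S]) + 1/Vmax. The two points give (1/[S], 1/v) = (11.64, 0.01835) and (1.247, 0.005618).
Slope = (0.01835 − 0.005618)/(11.64 − 1.247) = 0.001225; intercept = 0.01835 − 0.001225×11.64 = 0.004091.
Vmax = 1/intercept = 244 μmol/min; Km = slope × Vmax = 0.001225 × 244 = 0.299 nM.

0.299 nM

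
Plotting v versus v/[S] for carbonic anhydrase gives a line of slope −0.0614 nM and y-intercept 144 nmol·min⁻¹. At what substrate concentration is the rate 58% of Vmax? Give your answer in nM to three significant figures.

The Eadie–Hofstee slope gives Km = 0.0614 nM (slope = −Km).
v/Vmax = [S]/(Km+[S]) = 0.58 ⇒ [S] = Km·0.58/(1−0.58) = 0.0614 × 1.381 = 0.0848 nM.

0.0848 nM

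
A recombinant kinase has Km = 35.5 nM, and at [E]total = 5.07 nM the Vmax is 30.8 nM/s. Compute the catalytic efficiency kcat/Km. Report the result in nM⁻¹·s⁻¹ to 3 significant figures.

kcat = Vmax/[E]total = 30.8/5.07 = 6.07 s⁻¹.
kcat/Km = 6.07/35.5 = 0.171 nM⁻¹·s⁻¹.

0.171 nM⁻¹·s⁻¹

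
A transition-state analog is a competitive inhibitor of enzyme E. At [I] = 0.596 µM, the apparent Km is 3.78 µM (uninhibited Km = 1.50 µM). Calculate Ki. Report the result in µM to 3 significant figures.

Competitive: Km,app = α·Km with α = 1 + [I]/Ki.
α = Km,app/Km = 3.78/1.50 = 2.520.
Ki = [I]/(α − 1) = 0.596/1.520 = 0.392 µM.

0.392 µM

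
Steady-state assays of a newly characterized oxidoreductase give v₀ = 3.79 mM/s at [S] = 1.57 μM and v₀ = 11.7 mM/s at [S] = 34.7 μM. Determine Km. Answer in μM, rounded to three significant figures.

3.81 μM

From v = Vmax[S]/(Km+[S]), each point gives Vmax = v(Km+[S])/[S].
Equating: 3.79(Km+1.57)/1.57 = 11.7(Km+34.7)/34.7.
2.414·Km + 3.79 = 0.3372·Km + 11.7, so (2.414 − 0.3372)·Km = 11.7 − 3.79.
Km = 7.910/2.077 = 3.81 μM; then Vmax = 3.79(3.81+1.57)/1.57 = 13.0 mM/s.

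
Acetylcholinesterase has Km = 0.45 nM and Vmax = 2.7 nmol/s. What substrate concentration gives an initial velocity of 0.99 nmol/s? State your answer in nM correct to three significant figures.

The required fractional saturation is v/Vmax = 0.99/2.7 = 0.3667.
Then [S]/(Km+[S]) = 0.3667 ⇒ [S] = 0.45 × 0.3667/(1 − 0.3667) = 0.261 nM.

0.261 nM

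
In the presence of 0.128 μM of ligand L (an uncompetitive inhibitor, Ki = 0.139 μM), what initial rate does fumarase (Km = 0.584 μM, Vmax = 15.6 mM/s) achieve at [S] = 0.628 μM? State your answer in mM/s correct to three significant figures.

α = 1 + [I]/Ki = 1 + 0.128/0.139 = 1.921.
For an uncompetitive inhibitor, both parameters are divided by α, giving Vmax/α and Km/α: Km,app = 0.304 μM, Vmax,app = 8.12 mM/s.
v = Vmax,app·[S]/(Km,app + [S]) = 8.12 × 0.628/(0.304 + 0.628) = 5.47 mM/s.

5.47 mM/s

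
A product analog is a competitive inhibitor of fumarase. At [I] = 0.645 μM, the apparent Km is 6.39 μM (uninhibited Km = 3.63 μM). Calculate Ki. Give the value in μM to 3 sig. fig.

0.848 μM

Competitive: Km,app = α·Km with α = 1 + [I]/Ki.
α = Km,app/Km = 6.39/3.63 = 1.760.
Since α = 1 + [I]/Ki, [I]/Ki = 1.760 − 1 = 0.7603 and Ki = 0.645/0.7603 = 0.848 μM.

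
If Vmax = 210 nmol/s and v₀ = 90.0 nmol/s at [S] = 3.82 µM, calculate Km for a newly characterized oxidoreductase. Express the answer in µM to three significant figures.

5.09 µM

From v = Vmax[S]/(Km+[S]), Km = [S](Vmax − v)/v.
Km = 3.82 × (210 − 90.0) / 90.0 = 458.4/90.0 = 5.09 µM.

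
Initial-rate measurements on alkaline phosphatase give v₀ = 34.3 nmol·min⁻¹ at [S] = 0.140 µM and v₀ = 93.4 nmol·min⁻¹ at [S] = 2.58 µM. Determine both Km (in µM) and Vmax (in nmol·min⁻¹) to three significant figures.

Km = 0.283 µM; Vmax = 104 nmol·min⁻¹

From v = Vmax[S]/(Km+[S]), each point gives Vmax = v(Km+[S])/[S].
Equating: 34.3(Km+0.140)/0.140 = 93.4(Km+2.58)/2.58.
245.0·Km + 34.3 = 36.20·Km + 93.4, so (245.0 − 36.20)·Km = 93.4 − 34.3.
Km = 59.10/208.8 = 0.283 µM; then Vmax = 34.3(0.283+0.140)/0.140 = 104 nmol·min⁻¹.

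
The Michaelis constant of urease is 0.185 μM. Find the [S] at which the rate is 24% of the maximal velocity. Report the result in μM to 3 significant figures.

v/Vmax = [S]/(Km+[S]) = 0.24, so [S] = Km·0.24/(1 − 0.24) = 0.185 × 0.3158.
[S] = 0.0584 μM.

0.0584 μM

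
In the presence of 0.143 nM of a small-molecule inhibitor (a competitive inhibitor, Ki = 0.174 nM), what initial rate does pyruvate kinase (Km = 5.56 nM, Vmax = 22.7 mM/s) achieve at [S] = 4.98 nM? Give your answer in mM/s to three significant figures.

7.48 mM/s

With α = 1 + [I]/Ki = 1 + 0.143/0.174 = 1.822, the competitive rate law is v = Vmax[S] / (αKm + [S]).
v = 22.7×4.98 / (1.822×5.56 + 4.98) = 113.0/15.11 = 7.48 mM/s.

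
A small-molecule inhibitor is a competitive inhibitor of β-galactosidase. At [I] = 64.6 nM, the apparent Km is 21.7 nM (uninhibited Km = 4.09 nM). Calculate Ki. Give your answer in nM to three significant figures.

15.0 nM

Competitive: Km,app = α·Km with α = 1 + [I]/Ki.
α = Km,app/Km = 21.7/4.09 = 5.306.
Ki = [I]/(α − 1) = 64.6/4.306 = 15.0 nM.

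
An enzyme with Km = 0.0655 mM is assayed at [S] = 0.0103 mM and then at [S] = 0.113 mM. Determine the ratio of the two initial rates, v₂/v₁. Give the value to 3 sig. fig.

Since Vmax cancels, v₂/v₁ = [S]₂(Km+[S]₁) / [S]₁(Km+[S]₂).
= 0.113×(0.0655+0.0103) / (0.0103×(0.0655+0.113)) = 0.008565/0.001839 = 4.66.

4.66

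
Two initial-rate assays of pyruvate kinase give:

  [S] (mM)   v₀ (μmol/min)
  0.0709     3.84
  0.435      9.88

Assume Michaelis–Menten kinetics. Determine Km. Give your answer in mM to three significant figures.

In reciprocal form, 1/v = (Km/Vmax)·(1/[S]) + 1/Vmax. The two points give (1/[S], 1/v) = (14.10, 0.2604) and (2.299, 0.1012).
Slope = (0.2604 − 0.1012)/(14.10 − 2.299) = 0.01349; intercept = 0.2604 − 0.01349×14.10 = 0.07021.
Vmax = 1/intercept = 14.2 μmol/min; Km = slope × Vmax = 0.01349 × 14.2 = 0.192 mM.

0.192 mM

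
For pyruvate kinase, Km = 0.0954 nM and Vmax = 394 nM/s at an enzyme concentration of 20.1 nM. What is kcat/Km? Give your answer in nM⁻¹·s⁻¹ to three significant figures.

205 nM⁻¹·s⁻¹

kcat = Vmax/[E]total = 394/20.1 = 19.6 s⁻¹.
kcat/Km = 19.6/0.0954 = 205 nM⁻¹·s⁻¹.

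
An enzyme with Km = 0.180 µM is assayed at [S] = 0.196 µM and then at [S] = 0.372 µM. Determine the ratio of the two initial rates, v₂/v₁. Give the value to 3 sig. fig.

1.29

Since Vmax cancels, v₂/v₁ = [S]₂(Km+[S]₁) / [S]₁(Km+[S]₂).
= 0.372×(0.180+0.196) / (0.196×(0.180+0.372)) = 0.1399/0.1082 = 1.29.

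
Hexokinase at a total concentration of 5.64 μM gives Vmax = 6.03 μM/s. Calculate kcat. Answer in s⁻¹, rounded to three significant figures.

kcat = Vmax/[E]total = 6.03 μM/s / 5.64 μM = 1.07 s⁻¹.

1.07 s⁻¹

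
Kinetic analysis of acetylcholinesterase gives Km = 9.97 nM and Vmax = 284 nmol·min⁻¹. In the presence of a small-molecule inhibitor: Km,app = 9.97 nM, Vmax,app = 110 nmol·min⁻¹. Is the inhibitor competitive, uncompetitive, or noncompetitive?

Vmax decreases (284 → 110 nmol·min⁻¹) while Km is unchanged — pure noncompetitive inhibition.

noncompetitive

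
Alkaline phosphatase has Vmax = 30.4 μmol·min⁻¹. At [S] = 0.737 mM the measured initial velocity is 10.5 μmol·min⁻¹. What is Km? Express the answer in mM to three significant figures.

1.40 mM

v/Vmax = 10.5/30.4 = 0.3454 = [S]/(Km+[S]).
So Km + [S] = [S]/0.3454 = 2.134 mM, giving Km = 2.134 − 0.737 = 1.40 mM.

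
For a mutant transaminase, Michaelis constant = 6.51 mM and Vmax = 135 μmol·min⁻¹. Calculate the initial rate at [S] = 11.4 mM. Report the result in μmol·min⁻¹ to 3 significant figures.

v = Vmax·[S]/(Km + [S]) = 135 × 11.4 / (6.51 + 11.4)
  = 1539 / 17.91 = 85.9 μmol·min⁻¹.

85.9 μmol·min⁻¹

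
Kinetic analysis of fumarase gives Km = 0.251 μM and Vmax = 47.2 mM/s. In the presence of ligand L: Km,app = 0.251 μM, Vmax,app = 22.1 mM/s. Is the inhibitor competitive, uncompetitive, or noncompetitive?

Vmax decreases (47.2 → 22.1 mM/s) while Km is unchanged — pure noncompetitive inhibition.

noncompetitive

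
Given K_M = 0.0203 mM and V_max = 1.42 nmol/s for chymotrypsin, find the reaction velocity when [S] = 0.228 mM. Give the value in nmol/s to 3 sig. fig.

[S]/(Km+[S]) = 0.228/0.2483 = 0.9182, the fractional saturation.
v = 0.9182 × Vmax = 0.9182 × 1.42 = 1.30 nmol/s.

1.30 nmol/s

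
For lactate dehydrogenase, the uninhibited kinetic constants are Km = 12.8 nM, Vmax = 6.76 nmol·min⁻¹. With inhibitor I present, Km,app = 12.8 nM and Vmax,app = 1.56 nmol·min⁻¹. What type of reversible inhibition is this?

noncompetitive

Vmax decreases (6.76 → 1.56 nmol·min⁻¹) while Km is unchanged — pure noncompetitive inhibition.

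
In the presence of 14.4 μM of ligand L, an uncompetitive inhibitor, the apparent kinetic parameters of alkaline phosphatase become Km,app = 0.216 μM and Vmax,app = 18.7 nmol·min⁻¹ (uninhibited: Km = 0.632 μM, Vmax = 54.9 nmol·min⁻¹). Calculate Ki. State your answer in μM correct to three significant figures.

7.44 μM

Uncompetitive: Vmax,app = Vmax/α (and Km,app = Km/α) with α = 1 + [I]/Ki.
α = Vmax/Vmax,app = 54.9/18.7 = 2.936.
Ki = [I]/(α − 1) = 14.4/1.936 = 7.44 μM.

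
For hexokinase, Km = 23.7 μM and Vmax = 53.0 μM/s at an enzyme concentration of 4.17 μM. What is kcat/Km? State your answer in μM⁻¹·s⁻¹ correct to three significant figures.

kcat = Vmax/[E]total = 53.0/4.17 = 12.7 s⁻¹.
kcat/Km = 12.7/23.7 = 0.536 μM⁻¹·s⁻¹.

0.536 μM⁻¹·s⁻¹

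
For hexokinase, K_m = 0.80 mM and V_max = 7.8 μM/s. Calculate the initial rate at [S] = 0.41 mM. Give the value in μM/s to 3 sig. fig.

v = Vmax·[S]/(Km + [S]) = 7.8 × 0.41 / (0.80 + 0.41)
  = 3.198 / 1.210 = 2.64 μM/s.

2.64 μM/s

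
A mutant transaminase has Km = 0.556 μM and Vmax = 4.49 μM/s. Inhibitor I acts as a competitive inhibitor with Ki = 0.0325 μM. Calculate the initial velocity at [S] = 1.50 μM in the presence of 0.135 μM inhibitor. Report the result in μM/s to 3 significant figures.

1.54 μM/s

α = 1 + [I]/Ki = 1 + 0.135/0.0325 = 5.154.
For a competitive inhibitor, Vmax is unchanged and the apparent Km becomes α·Km: Km,app = 2.87 μM, Vmax,app = 4.49 μM/s.
v = Vmax,app·[S]/(Km,app + [S]) = 4.49 × 1.50/(2.87 + 1.50) = 1.54 μM/s.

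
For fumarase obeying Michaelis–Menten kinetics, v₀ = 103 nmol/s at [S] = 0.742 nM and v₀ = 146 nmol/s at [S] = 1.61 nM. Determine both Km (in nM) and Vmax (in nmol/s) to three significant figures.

From v = Vmax[S]/(Km+[S]), each point gives Vmax = v(Km+[S])/[S].
Equating: 103(Km+0.742)/0.742 = 146(Km+1.61)/1.61.
138.8·Km + 103 = 90.68·Km + 146, so (138.8 − 90.68)·Km = 146 − 103.
Km = 43.00/48.13 = 0.893 nM; then Vmax = 103(0.893+0.742)/0.742 = 227 nmol/s.

Km = 0.893 nM; Vmax = 227 nmol/s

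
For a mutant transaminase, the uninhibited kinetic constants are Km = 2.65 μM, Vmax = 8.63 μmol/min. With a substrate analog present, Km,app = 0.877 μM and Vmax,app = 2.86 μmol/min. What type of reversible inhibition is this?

Both Km and Vmax decrease by the same factor (~3.02-fold) — characteristic of uncompetitive inhibition.

uncompetitive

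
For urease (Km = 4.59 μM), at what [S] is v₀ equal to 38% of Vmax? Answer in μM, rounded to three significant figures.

2.81 μM

v/Vmax = [S]/(Km+[S]) = 0.38, so [S] = Km·0.38/(1 − 0.38) = 4.59 × 0.6129.
[S] = 2.81 μM.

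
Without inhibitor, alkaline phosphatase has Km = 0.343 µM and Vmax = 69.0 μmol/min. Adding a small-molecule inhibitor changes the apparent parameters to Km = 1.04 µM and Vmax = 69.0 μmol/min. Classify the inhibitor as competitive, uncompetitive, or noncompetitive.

Km increases (0.343 → 1.04 µM) while Vmax is unchanged — the hallmark of competitive inhibition.

competitive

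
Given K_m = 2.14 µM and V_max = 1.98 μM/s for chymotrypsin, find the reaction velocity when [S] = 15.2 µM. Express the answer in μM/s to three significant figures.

1.74 μM/s

v = Vmax·[S]/(Km + [S]) = 1.98 × 15.2 / (2.14 + 15.2)
  = 30.10 / 17.34 = 1.74 μM/s.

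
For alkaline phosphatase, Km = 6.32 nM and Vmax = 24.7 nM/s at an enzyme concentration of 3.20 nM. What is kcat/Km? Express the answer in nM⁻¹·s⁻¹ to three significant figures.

1.22 nM⁻¹·s⁻¹

kcat = Vmax/[E]total = 24.7/3.20 = 7.72 s⁻¹.
kcat/Km = 7.72/6.32 = 1.22 nM⁻¹·s⁻¹.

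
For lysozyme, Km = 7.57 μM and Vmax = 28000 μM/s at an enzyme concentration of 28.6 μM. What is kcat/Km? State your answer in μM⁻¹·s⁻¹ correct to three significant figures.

kcat = Vmax/[E]total = 28000/28.6 = 979 s⁻¹.
kcat/Km = 979/7.57 = 129 μM⁻¹·s⁻¹.

129 μM⁻¹·s⁻¹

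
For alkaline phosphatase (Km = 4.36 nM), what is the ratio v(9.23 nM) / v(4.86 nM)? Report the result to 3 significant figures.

Since Vmax cancels, v₂/v₁ = [S]₂(Km+[S]₁) / [S]₁(Km+[S]₂).
= 9.23×(4.36+4.86) / (4.86×(4.36+9.23)) = 85.10/66.05 = 1.29.

1.29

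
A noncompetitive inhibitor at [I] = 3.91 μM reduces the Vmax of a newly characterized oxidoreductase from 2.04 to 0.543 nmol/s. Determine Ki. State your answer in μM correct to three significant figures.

Noncompetitive: Vmax,app = Vmax/α with α = 1 + [I]/Ki.
α = Vmax/Vmax,app = 2.04/0.543 = 3.757.
Since α = 1 + [I]/Ki, [I]/Ki = 3.757 − 1 = 2.757 and Ki = 3.91/2.757 = 1.42 μM.

1.42 μM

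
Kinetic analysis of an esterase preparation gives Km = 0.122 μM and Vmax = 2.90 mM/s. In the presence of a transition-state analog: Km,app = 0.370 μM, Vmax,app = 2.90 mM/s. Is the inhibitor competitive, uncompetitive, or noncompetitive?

Km increases (0.122 → 0.370 μM) while Vmax is unchanged — the hallmark of competitive inhibition.

competitive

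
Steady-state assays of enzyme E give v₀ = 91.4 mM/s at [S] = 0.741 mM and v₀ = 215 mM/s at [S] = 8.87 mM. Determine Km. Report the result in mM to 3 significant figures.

1.25 mM

From v = Vmax[S]/(Km+[S]), each point gives Vmax = v(Km+[S])/[S].
Equating: 91.4(Km+0.741)/0.741 = 215(Km+8.87)/8.87.
123.3·Km + 91.4 = 24.24·Km + 215, so (123.3 − 24.24)·Km = 215 − 91.4.
Km = 123.6/99.11 = 1.25 mM; then Vmax = 91.4(1.25+0.741)/0.741 = 245 mM/s.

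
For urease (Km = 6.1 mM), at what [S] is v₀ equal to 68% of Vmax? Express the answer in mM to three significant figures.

13.0 mM

v/Vmax = [S]/(Km+[S]) = 0.68, so [S] = Km·0.68/(1 − 0.68) = 6.1 × 2.125.
[S] = 13.0 mM.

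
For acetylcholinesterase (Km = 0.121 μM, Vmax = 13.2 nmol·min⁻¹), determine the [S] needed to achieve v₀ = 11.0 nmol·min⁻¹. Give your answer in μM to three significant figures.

0.605 μM

Rearranging v = Vmax[S]/(Km+[S]) gives [S] = Km·v/(Vmax − v).
[S] = 0.121 × 11.0 / (13.2 − 11.0) = 1.331/2.200 = 0.605 μM.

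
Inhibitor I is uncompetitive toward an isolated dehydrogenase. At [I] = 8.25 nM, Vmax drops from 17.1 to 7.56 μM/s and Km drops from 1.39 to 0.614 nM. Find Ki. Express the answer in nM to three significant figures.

Uncompetitive: Vmax,app = Vmax/α (and Km,app = Km/α) with α = 1 + [I]/Ki.
α = Vmax/Vmax,app = 17.1/7.56 = 2.262.
Since α = 1 + [I]/Ki, [I]/Ki = 2.262 − 1 = 1.262 and Ki = 8.25/1.262 = 6.54 nM.

6.54 nM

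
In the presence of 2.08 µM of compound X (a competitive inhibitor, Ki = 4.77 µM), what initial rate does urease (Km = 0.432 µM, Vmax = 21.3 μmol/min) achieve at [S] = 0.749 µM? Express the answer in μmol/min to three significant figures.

With α = 1 + [I]/Ki = 1 + 2.08/4.77 = 1.436, the competitive rate law is v = Vmax[S] / (αKm + [S]).
v = 21.3×0.749 / (1.436×0.432 + 0.749) = 15.95/1.369 = 11.7 μmol/min.

11.7 μmol/min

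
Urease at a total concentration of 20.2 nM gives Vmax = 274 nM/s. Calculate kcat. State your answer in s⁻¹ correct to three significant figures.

kcat = Vmax/[E]total = 274 nM/s / 20.2 nM = 13.6 s⁻¹.

13.6 s⁻¹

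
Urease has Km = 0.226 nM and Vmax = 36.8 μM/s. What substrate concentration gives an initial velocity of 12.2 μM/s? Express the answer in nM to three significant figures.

The required fractional saturation is v/Vmax = 12.2/36.8 = 0.3315.
Then [S]/(Km+[S]) = 0.3315 ⇒ [S] = 0.226 × 0.3315/(1 − 0.3315) = 0.112 nM.

0.112 nM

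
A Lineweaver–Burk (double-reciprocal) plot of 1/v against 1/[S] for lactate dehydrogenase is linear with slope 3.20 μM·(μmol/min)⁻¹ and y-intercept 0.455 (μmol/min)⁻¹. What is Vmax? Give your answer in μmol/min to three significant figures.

2.20 μmol/min

The y-intercept of a Lineweaver–Burk plot equals 1/Vmax, so Vmax = 1/0.455 = 2.20 μmol/min.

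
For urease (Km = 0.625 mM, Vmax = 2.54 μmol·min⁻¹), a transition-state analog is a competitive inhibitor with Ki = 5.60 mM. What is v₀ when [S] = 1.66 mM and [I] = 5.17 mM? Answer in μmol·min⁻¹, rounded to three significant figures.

1.47 μmol·min⁻¹

With α = 1 + [I]/Ki = 1 + 5.17/5.60 = 1.923, the competitive rate law is v = Vmax[S] / (αKm + [S]).
v = 2.54×1.66 / (1.923×0.625 + 1.66) = 4.216/2.862 = 1.47 μmol·min⁻¹.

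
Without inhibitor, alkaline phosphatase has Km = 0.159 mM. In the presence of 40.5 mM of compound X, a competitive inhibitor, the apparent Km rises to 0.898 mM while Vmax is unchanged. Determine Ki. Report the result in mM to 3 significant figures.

8.71 mM

Competitive: Km,app = α·Km with α = 1 + [I]/Ki.
α = Km,app/Km = 0.898/0.159 = 5.648.
Ki = [I]/(α − 1) = 40.5/4.648 = 8.71 mM.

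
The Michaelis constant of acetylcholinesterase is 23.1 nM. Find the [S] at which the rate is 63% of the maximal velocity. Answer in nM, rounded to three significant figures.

39.3 nM

v/Vmax = [S]/(Km+[S]) = 0.63, so [S] = Km·0.63/(1 − 0.63) = 23.1 × 1.703.
[S] = 39.3 nM.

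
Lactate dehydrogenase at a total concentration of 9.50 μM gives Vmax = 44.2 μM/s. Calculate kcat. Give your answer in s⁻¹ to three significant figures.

kcat = Vmax/[E]total = 44.2 μM/s / 9.50 μM = 4.65 s⁻¹.

4.65 s⁻¹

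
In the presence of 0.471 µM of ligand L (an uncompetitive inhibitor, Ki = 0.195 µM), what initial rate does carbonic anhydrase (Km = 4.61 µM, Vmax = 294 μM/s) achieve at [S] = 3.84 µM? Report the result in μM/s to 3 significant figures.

63.7 μM/s

With α = 1 + [I]/Ki = 1 + 0.471/0.195 = 3.415, the uncompetitive rate law is v = (Vmax/α)·[S] / (Km/α + [S]).
v = (294/3.415)×3.84 / (4.61/3.415 + 3.84) = 330.6/5.190 = 63.7 μM/s.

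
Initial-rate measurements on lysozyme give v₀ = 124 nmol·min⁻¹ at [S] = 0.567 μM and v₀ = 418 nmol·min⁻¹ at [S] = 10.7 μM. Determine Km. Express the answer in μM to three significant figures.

1.64 μM

In reciprocal form, 1/v = (Km/Vmax)·(1/[S]) + 1/Vmax. The two points give (1/[S], 1/v) = (1.764, 0.008065) and (0.09346, 0.002392).
Slope = (0.008065 − 0.002392)/(1.764 − 0.09346) = 0.003396; intercept = 0.008065 − 0.003396×1.764 = 0.002075.
Vmax = 1/intercept = 482 nmol·min⁻¹; Km = slope × Vmax = 0.003396 × 482 = 1.64 μM.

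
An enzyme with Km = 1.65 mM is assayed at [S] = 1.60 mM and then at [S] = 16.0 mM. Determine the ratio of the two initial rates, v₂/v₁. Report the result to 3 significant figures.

1.84

Since Vmax cancels, v₂/v₁ = [S]₂(Km+[S]₁) / [S]₁(Km+[S]₂).
= 16.0×(1.65+1.60) / (1.60×(1.65+16.0)) = 52.00/28.24 = 1.84.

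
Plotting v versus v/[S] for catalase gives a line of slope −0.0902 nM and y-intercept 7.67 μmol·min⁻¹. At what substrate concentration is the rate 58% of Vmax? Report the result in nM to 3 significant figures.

0.125 nM

The Eadie–Hofstee slope gives Km = 0.0902 nM (slope = −Km).
v/Vmax = [S]/(Km+[S]) = 0.58 ⇒ [S] = Km·0.58/(1−0.58) = 0.0902 × 1.381 = 0.125 nM.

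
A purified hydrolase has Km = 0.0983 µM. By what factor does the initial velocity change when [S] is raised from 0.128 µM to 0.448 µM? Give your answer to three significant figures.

Since Vmax cancels, v₂/v₁ = [S]₂(Km+[S]₁) / [S]₁(Km+[S]₂).
= 0.448×(0.0983+0.128) / (0.128×(0.0983+0.448)) = 0.1014/0.06993 = 1.45.

1.45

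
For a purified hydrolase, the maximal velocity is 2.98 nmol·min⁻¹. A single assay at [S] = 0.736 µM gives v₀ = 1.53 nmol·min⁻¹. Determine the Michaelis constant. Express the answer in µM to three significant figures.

0.698 µM

From v = Vmax[S]/(Km+[S]), Km = [S](Vmax − v)/v.
Km = 0.736 × (2.98 − 1.53) / 1.53 = 1.067/1.53 = 0.698 µM.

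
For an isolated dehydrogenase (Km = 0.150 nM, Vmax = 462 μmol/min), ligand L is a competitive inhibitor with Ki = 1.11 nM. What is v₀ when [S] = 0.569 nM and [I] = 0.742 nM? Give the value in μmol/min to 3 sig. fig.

α = 1 + [I]/Ki = 1 + 0.742/1.11 = 1.668.
For a competitive inhibitor, Vmax is unchanged and the apparent Km becomes α·Km: Km,app = 0.250 nM, Vmax,app = 462 μmol/min.
v = Vmax,app·[S]/(Km,app + [S]) = 462 × 0.569/(0.250 + 0.569) = 321 μmol/min.

321 μmol/min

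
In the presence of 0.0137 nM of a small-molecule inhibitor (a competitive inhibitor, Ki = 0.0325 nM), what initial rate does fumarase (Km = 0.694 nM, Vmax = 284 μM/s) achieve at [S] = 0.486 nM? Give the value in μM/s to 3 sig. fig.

With α = 1 + [I]/Ki = 1 + 0.0137/0.0325 = 1.422, the competitive rate law is v = Vmax[S] / (αKm + [S]).
v = 284×0.486 / (1.422×0.694 + 0.486) = 138.0/1.473 = 93.7 μM/s.

93.7 μM/s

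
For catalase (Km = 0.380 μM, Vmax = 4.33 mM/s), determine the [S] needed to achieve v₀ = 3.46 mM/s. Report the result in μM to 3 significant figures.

The required fractional saturation is v/Vmax = 3.46/4.33 = 0.7991.
Then [S]/(Km+[S]) = 0.7991 ⇒ [S] = 0.380 × 0.7991/(1 − 0.7991) = 1.51 μM.

1.51 μM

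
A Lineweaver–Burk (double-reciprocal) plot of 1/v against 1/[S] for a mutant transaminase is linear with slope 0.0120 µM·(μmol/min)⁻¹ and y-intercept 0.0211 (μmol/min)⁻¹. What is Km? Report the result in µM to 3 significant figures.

y-intercept = 1/Vmax ⇒ Vmax = 47.4 μmol/min; slope = Km/Vmax ⇒ Km = slope × Vmax.
Km = 0.0120 × 47.4 = 0.569 µM.

0.569 µM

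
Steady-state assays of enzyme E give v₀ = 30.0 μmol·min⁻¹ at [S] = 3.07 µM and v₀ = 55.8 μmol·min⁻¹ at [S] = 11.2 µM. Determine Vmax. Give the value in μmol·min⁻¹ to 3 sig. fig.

In reciprocal form, 1/v = (Km/Vmax)·(1/[S]) + 1/Vmax. The two points give (1/[S], 1/v) = (0.3257, 0.03333) and (0.08929, 0.01792).
Slope = (0.03333 − 0.01792)/(0.3257 − 0.08929) = 0.06518; intercept = 0.03333 − 0.06518×0.3257 = 0.01210.
Vmax = 1/intercept = 82.6 μmol·min⁻¹; Km = slope × Vmax = 0.06518 × 82.6 = 5.39 µM.

82.6 μmol·min⁻¹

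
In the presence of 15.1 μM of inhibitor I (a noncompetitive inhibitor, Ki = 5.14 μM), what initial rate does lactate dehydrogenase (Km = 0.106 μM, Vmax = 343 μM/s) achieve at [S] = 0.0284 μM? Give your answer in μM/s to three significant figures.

α = 1 + [I]/Ki = 1 + 15.1/5.14 = 3.938.
For a noncompetitive inhibitor, Vmax is reduced to Vmax/α while Km is unchanged: Km,app = 0.106 μM, Vmax,app = 87.1 μM/s.
v = Vmax,app·[S]/(Km,app + [S]) = 87.1 × 0.0284/(0.106 + 0.0284) = 18.4 μM/s.

18.4 μM/s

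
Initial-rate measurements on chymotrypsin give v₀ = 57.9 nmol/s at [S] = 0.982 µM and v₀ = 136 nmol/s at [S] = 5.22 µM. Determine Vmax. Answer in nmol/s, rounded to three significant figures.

In reciprocal form, 1/v = (Km/Vmax)·(1/[S]) + 1/Vmax. The two points give (1/[S], 1/v) = (1.018, 0.01727) and (0.1916, 0.007353).
Slope = (0.01727 − 0.007353)/(1.018 − 0.1916) = 0.01200; intercept = 0.01727 − 0.01200×1.018 = 0.005055.
Vmax = 1/intercept = 198 nmol/s; Km = slope × Vmax = 0.01200 × 198 = 2.37 µM.

198 nmol/s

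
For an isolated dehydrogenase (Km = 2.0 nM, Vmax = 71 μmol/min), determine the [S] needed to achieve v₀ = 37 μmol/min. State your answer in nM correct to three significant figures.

The required fractional saturation is v/Vmax = 37/71 = 0.5211.
Then [S]/(Km+[S]) = 0.5211 ⇒ [S] = 2.0 × 0.5211/(1 − 0.5211) = 2.18 nM.

2.18 nM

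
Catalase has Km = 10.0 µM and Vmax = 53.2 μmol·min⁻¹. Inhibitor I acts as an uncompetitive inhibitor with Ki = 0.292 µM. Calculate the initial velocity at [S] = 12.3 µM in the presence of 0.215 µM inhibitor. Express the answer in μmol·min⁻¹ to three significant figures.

α = 1 + [I]/Ki = 1 + 0.215/0.292 = 1.736.
For an uncompetitive inhibitor, both parameters are divided by α, giving Vmax/α and Km/α: Km,app = 5.76 µM, Vmax,app = 30.6 μmol·min⁻¹.
v = Vmax,app·[S]/(Km,app + [S]) = 30.6 × 12.3/(5.76 + 12.3) = 20.9 μmol·min⁻¹.

20.9 μmol·min⁻¹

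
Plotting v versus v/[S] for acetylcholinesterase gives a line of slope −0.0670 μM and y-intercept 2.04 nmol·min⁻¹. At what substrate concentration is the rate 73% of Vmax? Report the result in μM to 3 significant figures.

0.181 μM

The Eadie–Hofstee slope gives Km = 0.0670 μM (slope = −Km).
v/Vmax = [S]/(Km+[S]) = 0.73 ⇒ [S] = Km·0.73/(1−0.73) = 0.0670 × 2.704 = 0.181 μM.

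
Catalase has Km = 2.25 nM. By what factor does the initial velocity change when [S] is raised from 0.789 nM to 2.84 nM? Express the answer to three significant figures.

Since Vmax cancels, v₂/v₁ = [S]₂(Km+[S]₁) / [S]₁(Km+[S]₂).
= 2.84×(2.25+0.789) / (0.789×(2.25+2.84)) = 8.631/4.016 = 2.15.

2.15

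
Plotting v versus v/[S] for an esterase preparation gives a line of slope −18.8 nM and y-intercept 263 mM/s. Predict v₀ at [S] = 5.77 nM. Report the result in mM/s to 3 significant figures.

61.8 mM/s

In the Eadie–Hofstee form v = Vmax − Km·(v/[S]), the slope is −Km and the intercept is Vmax, so Km = 18.8 nM and Vmax = 263 mM/s.
v = 263 × 5.77/(18.8 + 5.77) = 61.8 mM/s.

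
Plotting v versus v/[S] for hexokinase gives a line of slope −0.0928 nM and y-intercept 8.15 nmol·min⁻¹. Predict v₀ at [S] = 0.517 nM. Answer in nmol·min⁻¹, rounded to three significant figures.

6.91 nmol·min⁻¹

In the Eadie–Hofstee form v = Vmax − Km·(v/[S]), the slope is −Km and the intercept is Vmax, so Km = 0.0928 nM and Vmax = 8.15 nmol·min⁻¹.
v = 8.15 × 0.517/(0.0928 + 0.517) = 6.91 nmol·min⁻¹.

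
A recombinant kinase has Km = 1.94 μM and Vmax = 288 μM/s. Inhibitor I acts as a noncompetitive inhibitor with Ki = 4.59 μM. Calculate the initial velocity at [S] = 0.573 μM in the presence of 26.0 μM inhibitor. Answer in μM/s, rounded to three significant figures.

α = 1 + [I]/Ki = 1 + 26.0/4.59 = 6.664.
For a noncompetitive inhibitor, Vmax is reduced to Vmax/α while Km is unchanged: Km,app = 1.94 μM, Vmax,app = 43.2 μM/s.
v = Vmax,app·[S]/(Km,app + [S]) = 43.2 × 0.573/(1.94 + 0.573) = 9.85 μM/s.

9.85 μM/s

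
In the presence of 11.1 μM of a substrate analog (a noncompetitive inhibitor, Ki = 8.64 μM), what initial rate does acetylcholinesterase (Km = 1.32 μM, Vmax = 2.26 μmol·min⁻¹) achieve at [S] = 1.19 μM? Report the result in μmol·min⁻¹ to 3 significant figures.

0.469 μmol·min⁻¹

α = 1 + [I]/Ki = 1 + 11.1/8.64 = 2.285.
For a noncompetitive inhibitor, Vmax is reduced to Vmax/α while Km is unchanged: Km,app = 1.32 μM, Vmax,app = 0.989 μmol·min⁻¹.
v = Vmax,app·[S]/(Km,app + [S]) = 0.989 × 1.19/(1.32 + 1.19) = 0.469 μmol·min⁻¹.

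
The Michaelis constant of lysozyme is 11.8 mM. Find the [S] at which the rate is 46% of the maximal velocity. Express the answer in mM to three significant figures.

10.1 mM

v/Vmax = [S]/(Km+[S]) = 0.46, so [S] = Km·0.46/(1 − 0.46) = 11.8 × 0.8519.
[S] = 10.1 mM.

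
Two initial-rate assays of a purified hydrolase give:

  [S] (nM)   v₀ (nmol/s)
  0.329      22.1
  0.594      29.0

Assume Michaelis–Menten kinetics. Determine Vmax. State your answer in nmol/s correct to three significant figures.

47.4 nmol/s

In reciprocal form, 1/v = (Km/Vmax)·(1/[S]) + 1/Vmax. The two points give (1/[S], 1/v) = (3.040, 0.04525) and (1.684, 0.03448).
Slope = (0.04525 − 0.03448)/(3.040 − 1.684) = 0.007940; intercept = 0.04525 − 0.007940×3.040 = 0.02112.
Vmax = 1/intercept = 47.4 nmol/s; Km = slope × Vmax = 0.007940 × 47.4 = 0.376 nM.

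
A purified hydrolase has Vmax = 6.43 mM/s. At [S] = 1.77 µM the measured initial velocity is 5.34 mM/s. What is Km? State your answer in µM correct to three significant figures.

0.361 µM

v/Vmax = 5.34/6.43 = 0.8305 = [S]/(Km+[S]).
So Km + [S] = [S]/0.8305 = 2.131 µM, giving Km = 2.131 − 1.77 = 0.361 µM.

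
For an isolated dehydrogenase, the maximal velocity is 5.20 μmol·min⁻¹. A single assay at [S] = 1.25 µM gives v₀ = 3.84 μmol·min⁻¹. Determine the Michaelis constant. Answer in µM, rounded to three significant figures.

From v = Vmax[S]/(Km+[S]), Km = [S](Vmax − v)/v.
Km = 1.25 × (5.20 − 3.84) / 3.84 = 1.700/3.84 = 0.443 µM.

0.443 µM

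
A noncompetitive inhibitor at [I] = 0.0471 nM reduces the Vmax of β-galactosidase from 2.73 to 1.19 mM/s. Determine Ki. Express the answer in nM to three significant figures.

Noncompetitive: Vmax,app = Vmax/α with α = 1 + [I]/Ki.
α = Vmax/Vmax,app = 2.73/1.19 = 2.294.
Since α = 1 + [I]/Ki, [I]/Ki = 2.294 − 1 = 1.294 and Ki = 0.0471/1.294 = 0.0364 nM.

0.0364 nM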